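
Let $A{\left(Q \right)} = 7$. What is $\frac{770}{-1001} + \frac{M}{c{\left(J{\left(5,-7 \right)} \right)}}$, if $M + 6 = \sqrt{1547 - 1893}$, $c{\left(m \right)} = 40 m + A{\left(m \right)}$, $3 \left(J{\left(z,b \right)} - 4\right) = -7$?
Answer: $- \frac{188}{221} + \frac{3 i \sqrt{346}}{221} \approx -0.85068 + 0.2525 i$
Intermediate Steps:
$J{\left(z,b \right)} = \frac{5}{3}$ ($J{\left(z,b \right)} = 4 + \frac{1}{3} \left(-7\right) = 4 - \frac{7}{3} = \frac{5}{3}$)
$c{\left(m \right)} = 7 + 40 m$ ($c{\left(m \right)} = 40 m + 7 = 7 + 40 m$)
$M = -6 + i \sqrt{346}$ ($M = -6 + \sqrt{1547 - 1893} = -6 + \sqrt{-346} = -6 + i \sqrt{346} \approx -6.0 + 18.601 i$)
$\frac{770}{-1001} + \frac{M}{c{\left(J{\left(5,-7 \right)} \right)}} = \frac{770}{-1001} + \frac{-6 + i \sqrt{346}}{7 + 40 \cdot \frac{5}{3}} = 770 \left(- \frac{1}{1001}\right) + \frac{-6 + i \sqrt{346}}{7 + \frac{200}{3}} = - \frac{10}{13} + \frac{-6 + i \sqrt{346}}{\frac{221}{3}} = - \frac{10}{13} + \left(-6 + i \sqrt{346}\right) \frac{3}{221} = - \frac{10}{13} - \left(\frac{18}{221} - \frac{3 i \sqrt{346}}{221}\right) = - \frac{188}{221} + \frac{3 i \sqrt{346}}{221}$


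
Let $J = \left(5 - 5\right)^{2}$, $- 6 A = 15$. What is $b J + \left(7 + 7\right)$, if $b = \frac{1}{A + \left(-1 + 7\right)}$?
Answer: $14$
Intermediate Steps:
$A = - \frac{5}{2}$ ($A = \left(- \frac{1}{6}\right) 15 = - \frac{5}{2} \approx -2.5$)
$J = 0$ ($J = 0^{2} = 0$)
$b = \frac{2}{7}$ ($b = \frac{1}{- \frac{5}{2} + \left(-1 + 7\right)} = \frac{1}{- \frac{5}{2} + 6} = \frac{1}{\frac{7}{2}} = \frac{2}{7} \approx 0.28571$)
$b J + \left(7 + 7\right) = \frac{2}{7} \cdot 0 + \left(7 + 7\right) = 0 + 14 = 14$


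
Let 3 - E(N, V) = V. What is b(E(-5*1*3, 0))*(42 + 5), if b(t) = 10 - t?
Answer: 329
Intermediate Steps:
E(N, V) = 3 - V
b(E(-5*1*3, 0))*(42 + 5) = (10 - (3 - 1*0))*(42 + 5) = (10 - (3 + 0))*47 = (10 - 1*3)*47 = (10 - 3)*47 = 7*47 = 329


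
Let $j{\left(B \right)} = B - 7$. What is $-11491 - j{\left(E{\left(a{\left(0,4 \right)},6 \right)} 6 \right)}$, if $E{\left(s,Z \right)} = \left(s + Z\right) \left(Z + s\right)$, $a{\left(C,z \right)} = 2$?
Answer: $-11868$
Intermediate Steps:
$E{\left(s,Z \right)} = \left(Z + s\right)^{2}$ ($E{\left(s,Z \right)} = \left(Z + s\right) \left(Z + s\right) = \left(Z + s\right)^{2}$)
$j{\left(B \right)} = -7 + B$ ($j{\left(B \right)} = B - 7 = -7 + B$)
$-11491 - j{\left(E{\left(a{\left(0,4 \right)},6 \right)} 6 \right)} = -11491 - \left(-7 + \left(6 + 2\right)^{2} \cdot 6\right) = -11491 - \left(-7 + 8^{2} \cdot 6\right) = -11491 - \left(-7 + 64 \cdot 6\right) = -11491 - \left(-7 + 384\right) = -11491 - 377 = -11868$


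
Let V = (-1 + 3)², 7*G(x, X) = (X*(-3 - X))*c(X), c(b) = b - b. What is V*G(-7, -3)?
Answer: 0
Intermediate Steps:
c(b) = 0
G(x, X) = 0 (G(x, X) = ((X*(-3 - X))*0)/7 = (⅐)*0 = 0)
V = 4 (V = 2² = 4)
V*G(-7, -3) = 4*0 = 0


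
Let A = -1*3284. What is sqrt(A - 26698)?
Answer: I*sqrt(29982) ≈ 173.15*I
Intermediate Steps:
A = -3284
sqrt(A - 26698) = sqrt(-3284 - 26698) = sqrt(-29982) = I*sqrt(29982)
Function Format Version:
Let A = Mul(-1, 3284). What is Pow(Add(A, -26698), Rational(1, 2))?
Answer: Mul(I, Pow(29982, Rational(1, 2))) ≈ Mul(173.15, I)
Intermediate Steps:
A = -3284
Pow(Add(A, -26698), Rational(1, 2)) = Pow(Add(-3284, -26698), Rational(1, 2)) = Pow(-29982, Rational(1, 2)) = Mul(I, Pow(29982, Rational(1, 2)))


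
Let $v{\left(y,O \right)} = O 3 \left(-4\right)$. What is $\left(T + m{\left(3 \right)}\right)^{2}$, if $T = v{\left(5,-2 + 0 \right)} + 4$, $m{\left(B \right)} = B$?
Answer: $961$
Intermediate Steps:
$v{\left(y,O \right)} = - 12 O$ ($v{\left(y,O \right)} = 3 O \left(-4\right) = - 12 O$)
$T = 28$ ($T = - 12 \left(-2 + 0\right) + 4 = \left(-12\right) \left(-2\right) + 4 = 24 + 4 = 28$)
$\left(T + m{\left(3 \right)}\right)^{2} = \left(28 + 3\right)^{2} = 31^{2} = 961$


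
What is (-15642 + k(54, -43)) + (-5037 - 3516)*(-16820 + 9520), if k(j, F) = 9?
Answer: 62421267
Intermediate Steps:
(-15642 + k(54, -43)) + (-5037 - 3516)*(-16820 + 9520) = (-15642 + 9) + (-5037 - 3516)*(-16820 + 9520) = -15633 - 8553*(-7300) = -15633 + 62436900 = 62421267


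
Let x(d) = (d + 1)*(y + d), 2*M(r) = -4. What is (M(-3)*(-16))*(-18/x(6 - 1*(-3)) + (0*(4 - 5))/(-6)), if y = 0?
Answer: -32/5 ≈ -6.4000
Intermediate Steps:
M(r) = -2 (M(r) = (½)*(-4) = -2)
x(d) = d*(1 + d) (x(d) = (d + 1)*(0 + d) = (1 + d)*d = d*(1 + d))
(M(-3)*(-16))*(-18/x(6 - 1*(-3)) + (0*(4 - 5))/(-6)) = (-2*(-16))*(-18*1/((1 + (6 - 1*(-3)))*(6 - 1*(-3))) + (0*(4 - 5))/(-6)) = 32*(-18*1/((1 + (6 + 3))*(6 + 3)) + (0*(-1))*(-⅙)) = 32*(-18*1/(9*(1 + 9)) + 0*(-⅙)) = 32*(-18/(9*10) + 0) = 32*(-18/90 + 0) = 32*(-18*1/90 + 0) = 32*(-⅕ + 0) = 32*(-⅕) = -32/5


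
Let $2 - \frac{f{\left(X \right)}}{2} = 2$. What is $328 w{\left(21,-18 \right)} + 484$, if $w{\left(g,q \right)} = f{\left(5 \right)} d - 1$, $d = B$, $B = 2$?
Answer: $156$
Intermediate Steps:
$d = 2$
$f{\left(X \right)} = 0$ ($f{\left(X \right)} = 4 - 4 = 0$)
$w{\left(g,q \right)} = -1$ ($w{\left(g,q \right)} = 0 \cdot 2 - 1 = 0 - 1 = -1$)
$328 w{\left(21,-18 \right)} + 484 = 328 \left(-1\right) + 484 = -328 + 484 = 156$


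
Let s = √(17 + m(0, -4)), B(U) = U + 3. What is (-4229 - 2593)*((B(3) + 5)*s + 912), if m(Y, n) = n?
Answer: -6221664 - 75042*√13 ≈ -6.4922e+6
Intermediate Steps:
B(U) = 3 + U
s = √13 (s = √(17 - 4) = √13 ≈ 3.6056)
(-4229 - 2593)*((B(3) + 5)*s + 912) = (-4229 - 2593)*(((3 + 3) + 5)*√13 + 912) = -6822*((6 + 5)*√13 + 912) = -6822*(11*√13 + 912) = -6822*(912 + 11*√13) = -6221664 - 75042*√13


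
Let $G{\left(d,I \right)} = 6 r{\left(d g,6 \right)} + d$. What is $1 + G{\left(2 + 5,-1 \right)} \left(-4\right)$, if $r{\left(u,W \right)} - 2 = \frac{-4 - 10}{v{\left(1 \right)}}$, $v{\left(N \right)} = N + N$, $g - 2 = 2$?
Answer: $93$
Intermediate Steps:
$g = 4$ ($g = 2 + 2 = 4$)
$v{\left(N \right)} = 2 N$
$r{\left(u,W \right)} = -5$ ($r{\left(u,W \right)} = 2 + \frac{-4 - 10}{2 \cdot 1} = 2 + \frac{-4 - 10}{2} = 2 - 7 = -5$)
$G{\left(d,I \right)} = -30 + d$ ($G{\left(d,I \right)} = 6 \left(-5\right) + d = -30 + d$)
$1 + G{\left(2 + 5,-1 \right)} \left(-4\right) = 1 + \left(-30 + \left(2 + 5\right)\right) \left(-4\right) = 1 + \left(-30 + 7\right) \left(-4\right) = 1 - -92 = 1 + 92 = 93$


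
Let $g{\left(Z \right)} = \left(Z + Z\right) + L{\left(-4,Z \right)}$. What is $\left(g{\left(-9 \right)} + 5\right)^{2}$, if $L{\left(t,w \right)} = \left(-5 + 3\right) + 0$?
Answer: $225$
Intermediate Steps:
$L{\left(t,w \right)} = -2$ ($L{\left(t,w \right)} = -2 + 0 = -2$)
$g{\left(Z \right)} = -2 + 2 Z$ ($g{\left(Z \right)} = \left(Z + Z\right) - 2 = 2 Z - 2 = -2 + 2 Z$)
$\left(g{\left(-9 \right)} + 5\right)^{2} = \left(\left(-2 + 2 \left(-9\right)\right) + 5\right)^{2} = \left(\left(-2 - 18\right) + 5\right)^{2} = \left(-20 + 5\right)^{2} = \left(-15\right)^{2} = 225$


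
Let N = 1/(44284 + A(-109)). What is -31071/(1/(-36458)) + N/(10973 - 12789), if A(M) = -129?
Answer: 90833030683358639/80185480 ≈ 1.1328e+9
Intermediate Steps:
N = 1/44155 (N = 1/(44284 - 129) = 1/44155 ≈ 2.2647e-5)
-31071/(1/(-36458)) + N/(10973 - 12789) = -31071/(1/(-36458)) + 1/(44155*(10973 - 12789)) = -31071/(-1/36458) + (1/44155)/(-1816) = -31071*(-36458) + (1/44155)*(-1/1816) = 1132786518 - 1/80185480 = 90833030683358639/80185480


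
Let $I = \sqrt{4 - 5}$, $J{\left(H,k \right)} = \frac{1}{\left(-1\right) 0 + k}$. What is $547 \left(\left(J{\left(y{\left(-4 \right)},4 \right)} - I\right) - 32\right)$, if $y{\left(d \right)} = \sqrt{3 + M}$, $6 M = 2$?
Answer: $- \frac{69469}{4} - 547 i \approx -17367.0 - 547.0 i$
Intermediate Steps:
$M = \frac{1}{3}$ ($M = \frac{1}{6} \cdot 2 = \frac{1}{3} \approx 0.33333$)
$y{\left(d \right)} = \frac{\sqrt{30}}{3}$ ($y{\left(d \right)} = \sqrt{3 + \frac{1}{3}} = \sqrt{\frac{10}{3}} = \frac{\sqrt{30}}{3}$)
$J{\left(H,k \right)} = \frac{1}{k}$ ($J{\left(H,k \right)} = \frac{1}{0 + k} = \frac{1}{k}$)
$I = i$ ($I = \sqrt{-1} = i \approx 1.0 i$)
$547 \left(\left(J{\left(y{\left(-4 \right)},4 \right)} - I\right) - 32\right) = 547 \left(\left(\frac{1}{4} - i\right) - 32\right) = 547 \left(- \frac{127}{4} - i\right) = - \frac{69469}{4} - 547 i$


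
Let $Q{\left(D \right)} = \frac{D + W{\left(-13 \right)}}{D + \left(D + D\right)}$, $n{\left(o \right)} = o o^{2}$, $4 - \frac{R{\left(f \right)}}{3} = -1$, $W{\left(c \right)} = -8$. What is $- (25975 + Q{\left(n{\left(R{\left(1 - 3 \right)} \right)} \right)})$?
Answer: $- \frac{263000242}{10125} \approx -25975.0$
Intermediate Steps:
$R{\left(f \right)} = 15$ ($R{\left(f \right)} = 12 - -3 = 12 + 3 = 15$)
$n{\left(o \right)} = o^{3}$
$Q{\left(D \right)} = \frac{-8 + D}{3 D}$ ($Q{\left(D \right)} = \frac{D - 8}{D + \left(D + D\right)} = \frac{-8 + D}{D + 2 D} = \frac{-8 + D}{3 D}$)
$- (25975 + Q{\left(n{\left(R{\left(1 - 3 \right)} \right)} \right)}) = - (25975 + \frac{-8 + 15^{3}}{3 \cdot 15^{3}}) = - (25975 + \frac{-8 + 3375}{3 \cdot 3375}) = - (25975 + \frac{1}{3} \cdot \frac{1}{3375} \cdot 3367) = - (25975 + \frac{3367}{10125}) = \left(-1\right) \frac{263000242}{10125} = - \frac{263000242}{10125}$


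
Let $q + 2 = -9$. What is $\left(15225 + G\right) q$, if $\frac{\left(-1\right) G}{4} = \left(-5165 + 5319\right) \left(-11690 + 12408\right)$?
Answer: $4697693$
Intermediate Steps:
$q = -11$ ($q = -2 - 9 = -11$)
$G = -442288$ ($G = - 4 \left(-5165 + 5319\right) \left(-11690 + 12408\right) = - 4 \cdot 154 \cdot 718 = \left(-4\right) 110572 = -442288$)
$\left(15225 + G\right) q = \left(15225 - 442288\right) \left(-11\right) = \left(-427063\right) \left(-11\right) = 4697693$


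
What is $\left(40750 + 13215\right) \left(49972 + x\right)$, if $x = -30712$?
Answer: $1039365900$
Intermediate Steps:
$\left(40750 + 13215\right) \left(49972 + x\right) = \left(40750 + 13215\right) \left(49972 - 30712\right) = 53965 \cdot 19260 = 1039365900$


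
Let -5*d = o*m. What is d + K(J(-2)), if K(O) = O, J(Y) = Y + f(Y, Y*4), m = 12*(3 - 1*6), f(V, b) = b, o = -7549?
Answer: -271814/5 ≈ -54363.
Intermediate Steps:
m = -36 (m = 12*(3 - 6) = 12*(-3) = -36)
J(Y) = 5*Y (J(Y) = Y + Y*4 = Y + 4*Y = 5*Y)
d = -271764/5 (d = -(-7549)*(-36)/5 = -⅕*271764 = -271764/5 ≈ -54353.)
d + K(J(-2)) = -271764/5 + 5*(-2) = -271764/5 - 10 = -271814/5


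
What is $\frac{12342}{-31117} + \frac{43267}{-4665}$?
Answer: $- \frac{1403914669}{145160805} \approx -9.6714$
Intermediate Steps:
$\frac{12342}{-31117} + \frac{43267}{-4665} = 12342 \left(- \frac{1}{31117}\right) + 43267 \left(- \frac{1}{4665}\right) = - \frac{12342}{31117} - \frac{43267}{4665} = - \frac{1403914669}{145160805}$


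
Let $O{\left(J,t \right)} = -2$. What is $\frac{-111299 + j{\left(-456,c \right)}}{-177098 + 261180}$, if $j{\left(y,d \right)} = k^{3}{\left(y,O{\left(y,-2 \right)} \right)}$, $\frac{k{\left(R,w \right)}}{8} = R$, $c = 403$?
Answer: $- \frac{48547345091}{84082} \approx -5.7738 \cdot 10^{5}$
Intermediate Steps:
$k{\left(R,w \right)} = 8 R$
$j{\left(y,d \right)} = 512 y^{3}$ ($j{\left(y,d \right)} = \left(8 y\right)^{3} = 512 y^{3}$)
$\frac{-111299 + j{\left(-456,c \right)}}{-177098 + 261180} = \frac{-111299 + 512 \left(-456\right)^{3}}{-177098 + 261180} = \frac{-111299 + 512 \left(-94818816\right)}{84082} = \left(-111299 - 48547233792\right) \frac{1}{84082} = \left(-48547345091\right) \frac{1}{84082} = - \frac{48547345091}{84082}$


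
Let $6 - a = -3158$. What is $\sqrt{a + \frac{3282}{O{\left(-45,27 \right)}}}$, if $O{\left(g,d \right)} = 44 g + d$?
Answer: $\frac{\sqrt{1340194170}}{651} \approx 56.234$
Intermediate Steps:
$a = 3164$ ($a = 6 - -3158 = 6 + 3158 = 3164$)
$O{\left(g,d \right)} = d + 44 g$
$\sqrt{a + \frac{3282}{O{\left(-45,27 \right)}}} = \sqrt{3164 + \frac{3282}{27 + 44 \left(-45\right)}} = \sqrt{3164 + \frac{3282}{27 - 1980}} = \sqrt{3164 + \frac{3282}{-1953}} = \sqrt{3164 + 3282 \left(- \frac{1}{1953}\right)} = \sqrt{3164 - \frac{1094}{651}} = \sqrt{\frac{2058670}{651}} = \frac{\sqrt{1340194170}}{651}$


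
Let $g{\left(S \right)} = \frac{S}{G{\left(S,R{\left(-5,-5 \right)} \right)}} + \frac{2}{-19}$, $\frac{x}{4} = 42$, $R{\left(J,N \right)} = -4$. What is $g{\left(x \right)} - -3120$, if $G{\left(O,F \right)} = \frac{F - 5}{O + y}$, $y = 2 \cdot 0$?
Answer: $- \frac{306}{19} \approx -16.105$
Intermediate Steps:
$y = 0$
$x = 168$ ($x = 4 \cdot 42 = 168$)
$G{\left(O,F \right)} = \frac{-5 + F}{O}$ ($G{\left(O,F \right)} = \frac{F - 5}{O + 0} = \frac{-5 + F}{O}$)
$g{\left(S \right)} = - \frac{2}{19} - \frac{S^{2}}{9}$ ($g{\left(S \right)} = \frac{S}{\frac{1}{S} \left(-5 - 4\right)} + \frac{2}{-19} = \frac{S}{\frac{1}{S} \left(-9\right)} + 2 \left(- \frac{1}{19}\right) = \frac{S}{\left(-9\right) \frac{1}{S}} - \frac{2}{19} = S \left(- \frac{S}{9}\right) - \frac{2}{19} = - \frac{S^{2}}{9} - \frac{2}{19} = - \frac{2}{19} - \frac{S^{2}}{9}$)
$g{\left(x \right)} - -3120 = \left(- \frac{2}{19} - \frac{168^{2}}{9}\right) - -3120 = \left(- \frac{2}{19} - 3136\right) + 3120 = - \frac{59586}{19} + 3120 = - \frac{306}{19}$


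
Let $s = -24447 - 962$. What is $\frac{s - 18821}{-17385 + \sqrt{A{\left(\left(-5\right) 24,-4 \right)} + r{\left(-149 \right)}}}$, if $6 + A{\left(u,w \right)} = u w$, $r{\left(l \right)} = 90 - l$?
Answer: $\frac{384469275}{151118756} + \frac{22115 \sqrt{713}}{151118756} \approx 2.5481$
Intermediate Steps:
$A{\left(u,w \right)} = -6 + u w$
$s = -25409$
$\frac{s - 18821}{-17385 + \sqrt{A{\left(\left(-5\right) 24,-4 \right)} + r{\left(-149 \right)}}} = \frac{-25409 - 18821}{-17385 + \sqrt{\left(-6 + \left(-5\right) 24 \left(-4\right)\right) + \left(90 - -149\right)}} = - \frac{44230}{-17385 + \sqrt{\left(-6 - -480\right) + \left(90 + 149\right)}} = - \frac{44230}{-17385 + \sqrt{\left(-6 + 480\right) + 239}} = - \frac{44230}{-17385 + \sqrt{474 + 239}} = - \frac{44230}{-17385 + \sqrt{713}}$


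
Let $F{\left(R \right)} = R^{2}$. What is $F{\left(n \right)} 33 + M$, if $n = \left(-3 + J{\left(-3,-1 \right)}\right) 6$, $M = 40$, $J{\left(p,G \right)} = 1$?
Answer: $4792$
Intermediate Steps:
$n = -12$ ($n = \left(-3 + 1\right) 6 = \left(-2\right) 6 = -12$)
$F{\left(n \right)} 33 + M = \left(-12\right)^{2} \cdot 33 + 40 = 144 \cdot 33 + 40 = 4752 + 40 = 4792$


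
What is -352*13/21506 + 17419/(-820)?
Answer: -189182667/8817460 ≈ -21.455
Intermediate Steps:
-352*13/21506 + 17419/(-820) = -4576*1/21506 + 17419*(-1/820) = -2288/10753 - 17419/820 = -189182667/8817460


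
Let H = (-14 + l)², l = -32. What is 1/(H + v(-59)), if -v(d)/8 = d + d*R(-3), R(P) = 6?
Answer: 1/5420 ≈ 0.00018450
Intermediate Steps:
H = 2116 (H = (-14 - 32)² = (-46)² = 2116)
v(d) = -56*d (v(d) = -8*(d + d*6) = -8*(d + 6*d) = -56*d)
1/(H + v(-59)) = 1/(2116 - 56*(-59)) = 1/(2116 + 3304) = 1/5420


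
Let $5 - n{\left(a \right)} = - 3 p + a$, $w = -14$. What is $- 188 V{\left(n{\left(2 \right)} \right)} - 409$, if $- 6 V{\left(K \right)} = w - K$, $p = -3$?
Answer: $- \frac{1979}{3} \approx -659.67$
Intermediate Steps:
$n{\left(a \right)} = -4 - a$ ($n{\left(a \right)} = 5 - \left(\left(-3\right) \left(-3\right) + a\right) = 5 - \left(9 + a\right) = -4 - a$)
$V{\left(K \right)} = \frac{7}{3} + \frac{K}{6}$ ($V{\left(K \right)} = - \frac{-14 - K}{6} = \frac{7}{3} + \frac{K}{6}$)
$- 188 V{\left(n{\left(2 \right)} \right)} - 409 = - 188 \left(\frac{7}{3} + \frac{-4 - 2}{6}\right) - 409 = - 188 \left(\frac{7}{3} + \frac{1}{6} \left(-6\right)\right) - 409 = - 188 \left(\frac{7}{3} - 1\right) - 409 = \left(-188\right) \frac{4}{3} - 409 = - \frac{752}{3} - 409 = - \frac{1979}{3}$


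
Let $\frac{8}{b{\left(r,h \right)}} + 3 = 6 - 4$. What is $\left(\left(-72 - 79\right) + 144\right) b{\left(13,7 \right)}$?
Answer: $56$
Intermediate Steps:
$b{\left(r,h \right)} = -8$ ($b{\left(r,h \right)} = \frac{8}{-3 + \left(6 - 4\right)} = \frac{8}{-3 + 2} = \frac{8}{-1} = 8 \left(-1\right) = -8$)
$\left(\left(-72 - 79\right) + 144\right) b{\left(13,7 \right)} = \left(\left(-72 - 79\right) + 144\right) \left(-8\right) = \left(-151 + 144\right) \left(-8\right) = \left(-7\right) \left(-8\right) = 56$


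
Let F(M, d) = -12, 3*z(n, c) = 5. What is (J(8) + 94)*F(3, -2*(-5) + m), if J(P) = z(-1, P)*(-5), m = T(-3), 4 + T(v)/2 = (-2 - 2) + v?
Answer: -1028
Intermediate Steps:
T(v) = -16 + 2*v (T(v) = -8 + 2*((-2 - 2) + v) = -8 + 2*(-4 + v) = -8 + (-8 + 2*v) = -16 + 2*v)
m = -22 (m = -16 + 2*(-3) = -16 - 6 = -22)
z(n, c) = 5/3 (z(n, c) = (⅓)*5 = 5/3)
J(P) = -25/3 (J(P) = (5/3)*(-5) = -25/3)
(J(8) + 94)*F(3, -2*(-5) + m) = (-25/3 + 94)*(-12) = (257/3)*(-12) = -1028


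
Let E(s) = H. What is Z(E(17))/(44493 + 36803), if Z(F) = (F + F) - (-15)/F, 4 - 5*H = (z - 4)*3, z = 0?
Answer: 887/6503680 ≈ 0.00013638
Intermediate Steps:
H = 16/5 (H = ⅘ - (0 - 4)*3/5 = ⅘ - (-4)*3/5 = ⅘ - ⅕*(-12) = ⅘ + 12/5 = 16/5 ≈ 3.2000)
E(s) = 16/5
Z(F) = 2*F + 15/F
Z(E(17))/(44493 + 36803) = (2*(16/5) + 15/(16/5))/(44493 + 36803) = (32/5 + 15*(5/16))/81296 = (32/5 + 75/16)*(1/81296) = (887/80)*(1/81296) = 887/6503680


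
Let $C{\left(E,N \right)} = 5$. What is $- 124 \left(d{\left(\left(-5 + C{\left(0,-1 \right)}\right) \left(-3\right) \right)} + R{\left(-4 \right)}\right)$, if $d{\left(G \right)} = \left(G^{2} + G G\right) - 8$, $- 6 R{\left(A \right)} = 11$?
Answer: $\frac{3658}{3} \approx 1219.3$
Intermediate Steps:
$R{\left(A \right)} = - \frac{11}{6}$ ($R{\left(A \right)} = \left(- \frac{1}{6}\right) 11 = - \frac{11}{6}$)
$d{\left(G \right)} = -8 + 2 G^{2}$ ($d{\left(G \right)} = \left(G^{2} + G^{2}\right) - 8 = 2 G^{2} - 8 = -8 + 2 G^{2}$)
$- 124 \left(d{\left(\left(-5 + C{\left(0,-1 \right)}\right) \left(-3\right) \right)} + R{\left(-4 \right)}\right) = - 124 \left(\left(-8 + 2 \left(\left(-5 + 5\right) \left(-3\right)\right)^{2}\right) - \frac{11}{6}\right) = - 124 \left(\left(-8 + 2 \left(0 \left(-3\right)\right)^{2}\right) - \frac{11}{6}\right) = - 124 \left(\left(-8 + 2 \cdot 0^{2}\right) - \frac{11}{6}\right) = - 124 \left(\left(-8 + 2 \cdot 0\right) - \frac{11}{6}\right) = - 124 \left(\left(-8 + 0\right) - \frac{11}{6}\right) = - 124 \left(-8 - \frac{11}{6}\right) = \left(-124\right) \left(- \frac{59}{6}\right) = \frac{3658}{3}$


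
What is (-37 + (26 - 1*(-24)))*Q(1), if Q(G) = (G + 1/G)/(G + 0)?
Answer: 26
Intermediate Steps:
Q(G) = (G + 1/G)/G
(-37 + (26 - 1*(-24)))*Q(1) = (-37 + (26 - 1*(-24)))*(1 + 1**(-2)) = (-37 + (26 + 24))*(1 + 1) = (-37 + 50)*2 = 13*2 = 26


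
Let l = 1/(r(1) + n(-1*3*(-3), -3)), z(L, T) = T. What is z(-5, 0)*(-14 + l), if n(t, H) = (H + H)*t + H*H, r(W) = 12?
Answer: 0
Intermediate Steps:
n(t, H) = H² + 2*H*t (n(t, H) = (2*H)*t + H² = 2*H*t + H² = H² + 2*H*t)
l = -1/33 (l = 1/(12 - 3*(-3 + 2*(-1*3*(-3)))) = 1/(12 - 3*(-3 + 2*(-3*(-3)))) = 1/(12 - 3*(-3 + 2*9)) = 1/(12 - 3*(-3 + 18)) = 1/(12 - 3*15) = 1/(12 - 45) = 1/(-33) = -1/33 ≈ -0.030303)
z(-5, 0)*(-14 + l) = 0*(-14 - 1/33) = 0*(-463/33) = 0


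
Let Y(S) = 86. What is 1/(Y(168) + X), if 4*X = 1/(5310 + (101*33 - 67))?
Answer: 34304/2950145 ≈ 0.011628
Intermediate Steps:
X = 1/34304 (X = 1/(4*(5310 + (101*33 - 67))) = 1/(4*(5310 + (3333 - 67))) = 1/(4*(5310 + 3266)) = (¼)/8576 = (¼)*(1/8576) = 1/34304 ≈ 2.9151e-5)
1/(Y(168) + X) = 1/(86 + 1/34304) = 1/(2950145/34304) = 34304/2950145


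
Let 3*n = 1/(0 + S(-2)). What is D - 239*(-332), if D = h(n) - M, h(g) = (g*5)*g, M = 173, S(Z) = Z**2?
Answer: 11401205/144 ≈ 79175.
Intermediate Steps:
n = 1/12 (n = 1/(3*(0 + (-2)**2)) = 1/(3*(0 + 4)) = (1/3)/4 = (1/3)*(1/4) = 1/12 ≈ 0.083333)
h(g) = 5*g**2 (h(g) = (5*g)*g = 5*g**2)
D = -24907/144 (D = 5*(1/12)**2 - 1*173 = 5*(1/144) - 173 = 5/144 - 173 = -24907/144 ≈ -172.97)
D - 239*(-332) = -24907/144 - 239*(-332) = -24907/144 + 79348 = 11401205/144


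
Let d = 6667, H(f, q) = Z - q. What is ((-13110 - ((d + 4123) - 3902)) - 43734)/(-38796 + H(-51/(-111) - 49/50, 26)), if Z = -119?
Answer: 63732/38941 ≈ 1.6366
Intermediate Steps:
H(f, q) = -119 - q
((-13110 - ((d + 4123) - 3902)) - 43734)/(-38796 + H(-51/(-111) - 49/50, 26)) = ((-13110 - ((6667 + 4123) - 3902)) - 43734)/(-38796 + (-119 - 1*26)) = ((-13110 - (10790 - 3902)) - 43734)/(-38796 + (-119 - 26)) = ((-13110 - 1*6888) - 43734)/(-38796 - 145) = ((-13110 - 6888) - 43734)/(-38941) = (-19998 - 43734)*(-1/38941) = -63732*(-1/38941) = 63732/38941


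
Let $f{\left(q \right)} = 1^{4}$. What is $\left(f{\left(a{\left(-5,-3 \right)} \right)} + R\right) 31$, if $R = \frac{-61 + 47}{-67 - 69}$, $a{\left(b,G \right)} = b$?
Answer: $\frac{2325}{68} \approx 34.191$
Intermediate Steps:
$f{\left(q \right)} = 1$
$R = \frac{7}{68}$ ($R = - \frac{14}{-136} = \left(-14\right) \left(- \frac{1}{136}\right) = \frac{7}{68} \approx 0.10294$)
$\left(f{\left(a{\left(-5,-3 \right)} \right)} + R\right) 31 = \left(1 + \frac{7}{68}\right) 31 = \frac{75}{68} \cdot 31 = \frac{2325}{68}$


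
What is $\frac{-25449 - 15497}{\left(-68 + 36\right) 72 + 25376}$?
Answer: $- \frac{20473}{11536} \approx -1.7747$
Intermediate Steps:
$\frac{-25449 - 15497}{\left(-68 + 36\right) 72 + 25376} = - \frac{40946}{\left(-32\right) 72 + 25376} = - \frac{40946}{-2304 + 25376} = - \frac{40946}{23072} = \left(-40946\right) \frac{1}{23072} = - \frac{20473}{11536}$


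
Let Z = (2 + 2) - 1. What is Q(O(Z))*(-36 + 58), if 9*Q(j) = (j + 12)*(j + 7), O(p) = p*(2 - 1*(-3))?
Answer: 1452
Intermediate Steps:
Z = 3 (Z = 4 - 1 = 3)
O(p) = 5*p (O(p) = p*(2 + 3) = p*5 = 5*p)
Q(j) = (7 + j)*(12 + j)/9 (Q(j) = ((j + 12)*(j + 7))/9 = ((12 + j)*(7 + j))/9 = ((7 + j)*(12 + j))/9 = (7 + j)*(12 + j)/9)
Q(O(Z))*(-36 + 58) = (28/3 + (5*3)²/9 + 19*(5*3)/9)*(-36 + 58) = (28/3 + (⅑)*15² + (19/9)*15)*22 = (28/3 + (⅑)*225 + 95/3)*22 = (28/3 + 25 + 95/3)*22 = 66*22 = 1452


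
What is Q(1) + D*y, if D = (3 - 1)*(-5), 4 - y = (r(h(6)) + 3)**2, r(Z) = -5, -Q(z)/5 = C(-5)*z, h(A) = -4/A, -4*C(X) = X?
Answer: -25/4 ≈ -6.2500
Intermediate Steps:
C(X) = -X/4
Q(z) = -25*z/4 (Q(z) = -5*(-1/4*(-5))*z = -25*z/4)
y = 0 (y = 4 - (-5 + 3)**2 = 4 - 1*(-2)**2 = 4 - 1*4 = 4 - 4 = 0)
D = -10 (D = 2*(-5) = -10)
Q(1) + D*y = -25/4*1 - 10*0 = -25/4 + 0 = -25/4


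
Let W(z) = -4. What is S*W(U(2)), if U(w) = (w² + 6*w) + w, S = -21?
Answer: 84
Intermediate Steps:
U(w) = w² + 7*w
S*W(U(2)) = -21*(-4) = 84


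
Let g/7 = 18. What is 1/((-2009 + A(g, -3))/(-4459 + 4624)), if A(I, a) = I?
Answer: -165/1883 ≈ -0.087626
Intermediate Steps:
g = 126 (g = 7*18 = 126)
1/((-2009 + A(g, -3))/(-4459 + 4624)) = 1/((-2009 + 126)/(-4459 + 4624)) = 1/(-1883/165) = -165/1883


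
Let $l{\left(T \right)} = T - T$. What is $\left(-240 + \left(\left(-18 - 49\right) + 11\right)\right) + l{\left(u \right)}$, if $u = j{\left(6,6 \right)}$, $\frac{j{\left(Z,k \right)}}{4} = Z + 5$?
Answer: $-296$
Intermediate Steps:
$j{\left(Z,k \right)} = 20 + 4 Z$ ($j{\left(Z,k \right)} = 4 \left(Z + 5\right) = 4 \left(5 + Z\right) = 20 + 4 Z$)
$u = 44$ ($u = 20 + 4 \cdot 6 = 20 + 24 = 44$)
$l{\left(T \right)} = 0$
$\left(-240 + \left(\left(-18 - 49\right) + 11\right)\right) + l{\left(u \right)} = \left(-240 + \left(\left(-18 - 49\right) + 11\right)\right) + 0 = \left(-240 + \left(-67 + 11\right)\right) + 0 = \left(-240 - 56\right) + 0 = -296 + 0 = -296$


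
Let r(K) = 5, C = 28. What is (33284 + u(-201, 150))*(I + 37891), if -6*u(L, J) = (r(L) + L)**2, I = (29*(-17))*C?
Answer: 647490676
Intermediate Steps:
I = -13804 (I = (29*(-17))*28 = -493*28 = -13804)
u(L, J) = -(5 + L)**2/6
(33284 + u(-201, 150))*(I + 37891) = (33284 - (5 - 201)**2/6)*(-13804 + 37891) = (33284 - 1/6*(-196)**2)*24087 = (33284 - 1/6*38416)*24087 = (33284 - 19208/3)*24087 = (80644/3)*24087 = 647490676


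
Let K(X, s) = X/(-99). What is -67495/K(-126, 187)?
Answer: -742445/14 ≈ -53032.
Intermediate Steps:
K(X, s) = -X/99 (K(X, s) = X*(-1/99) = -X/99)
-67495/K(-126, 187) = -67495/((-1/99*(-126))) = -67495/14/11 = -67495*11/14 = -742445/14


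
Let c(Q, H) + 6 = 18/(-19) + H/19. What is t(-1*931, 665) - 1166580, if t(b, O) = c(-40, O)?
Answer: -22164487/19 ≈ -1.1666e+6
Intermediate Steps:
c(Q, H) = -132/19 + H/19 (c(Q, H) = -6 + (18/(-19) + H/19) = -6 + (18*(-1/19) + H*(1/19)) = -6 + (-18/19 + H/19) = -132/19 + H/19)
t(b, O) = -132/19 + O/19
t(-1*931, 665) - 1166580 = (-132/19 + (1/19)*665) - 1166580 = (-132/19 + 35) - 1166580 = 533/19 - 1166580 = -22164487/19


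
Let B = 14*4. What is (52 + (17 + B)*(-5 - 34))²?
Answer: 7812025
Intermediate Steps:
B = 56
(52 + (17 + B)*(-5 - 34))² = (52 + (17 + 56)*(-5 - 34))² = (52 + 73*(-39))² = (52 - 2847)² = (-2795)² = 7812025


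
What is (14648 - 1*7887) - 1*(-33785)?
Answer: 40546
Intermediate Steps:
(14648 - 1*7887) - 1*(-33785) = (14648 - 7887) + 33785 = 6761 + 33785 = 40546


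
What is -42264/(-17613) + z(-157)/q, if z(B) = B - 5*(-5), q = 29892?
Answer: 11676209/4874887 ≈ 2.3952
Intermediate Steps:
z(B) = 25 + B (z(B) = B + 25 = 25 + B)
-42264/(-17613) + z(-157)/q = -42264/(-17613) + (25 - 157)/29892 = -42264*(-1/17613) - 132*1/29892 = 4696/1957 - 11/2491 = 11676209/4874887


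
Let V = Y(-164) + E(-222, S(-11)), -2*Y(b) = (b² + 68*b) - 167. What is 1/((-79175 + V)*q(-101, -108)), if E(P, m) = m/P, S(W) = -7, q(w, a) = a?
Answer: 37/347506020 ≈ 1.0647e-7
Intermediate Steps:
Y(b) = 167/2 - 34*b - b²/2 (Y(b) = -((b² + 68*b) - 167)/2 = -(-167 + b² + 68*b)/2 = 167/2 - 34*b - b²/2)
V = -864520/111 (V = (167/2 - 34*(-164) - ½*(-164)²) - 7/(-222) = (167/2 + 5576 - ½*26896) - 7*(-1/222) = (167/2 + 5576 - 13448) + 7/222 = -15577/2 + 7/222 = -864520/111 ≈ -7788.5)
1/((-79175 + V)*q(-101, -108)) = 1/(-79175 - 864520/111*(-108)) = -1/108/(-9652945/111) = -111/9652945*(-1/108) = 37/347506020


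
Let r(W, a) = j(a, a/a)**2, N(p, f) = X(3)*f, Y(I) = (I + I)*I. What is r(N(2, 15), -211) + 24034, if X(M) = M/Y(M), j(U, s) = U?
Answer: 68555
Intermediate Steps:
Y(I) = 2*I**2 (Y(I) = (2*I)*I = 2*I**2)
X(M) = 1/(2*M) (X(M) = M/((2*M**2)) = M*(1/(2*M**2)) = 1/(2*M))
N(p, f) = f/6 (N(p, f) = ((1/2)/3)*f = ((1/2)*(1/3))*f = f/6)
r(W, a) = a**2
r(N(2, 15), -211) + 24034 = (-211)**2 + 24034 = 44521 + 24034 = 68555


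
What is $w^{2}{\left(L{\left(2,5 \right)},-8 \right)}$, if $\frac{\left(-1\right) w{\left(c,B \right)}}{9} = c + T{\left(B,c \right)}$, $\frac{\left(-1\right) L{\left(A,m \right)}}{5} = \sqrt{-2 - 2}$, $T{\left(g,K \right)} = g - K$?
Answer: $5184$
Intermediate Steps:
$L{\left(A,m \right)} = - 10 i$ ($L{\left(A,m \right)} = - 5 \sqrt{-2 - 2} = - 5 \sqrt{-4} = - 5 \cdot 2 i = - 10 i$)
$w{\left(c,B \right)} = - 9 B$ ($w{\left(c,B \right)} = - 9 \left(c + \left(B - c\right)\right) = - 9 B$)
$w^{2}{\left(L{\left(2,5 \right)},-8 \right)} = \left(\left(-9\right) \left(-8\right)\right)^{2} = 72^{2} = 5184$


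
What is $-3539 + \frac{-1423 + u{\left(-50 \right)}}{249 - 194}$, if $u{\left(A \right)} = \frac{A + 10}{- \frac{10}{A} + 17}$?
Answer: $- \frac{8431024}{2365} \approx -3564.9$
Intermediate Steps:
$u{\left(A \right)} = \frac{10 + A}{17 - \frac{10}{A}}$
$-3539 + \frac{-1423 + u{\left(-50 \right)}}{249 - 194} = -3539 + \frac{-1423 - \frac{50 \left(10 - 50\right)}{-10 + 17 \left(-50\right)}}{249 - 194} = -3539 + \frac{-1423 - 50 \frac{1}{-10 - 850} \left(-40\right)}{55} = -3539 + \left(-1423 - 50 \frac{1}{-860} \left(-40\right)\right) \frac{1}{55} = -3539 + \left(-1423 - \left(- \frac{5}{86}\right) \left(-40\right)\right) \frac{1}{55} = -3539 + \left(-1423 - \frac{100}{43}\right) \frac{1}{55} = -3539 - \frac{61289}{2365} = - \frac{8431024}{2365}$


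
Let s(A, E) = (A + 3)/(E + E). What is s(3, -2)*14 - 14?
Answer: -35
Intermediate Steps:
s(A, E) = (3 + A)/(2*E) (s(A, E) = (3 + A)/((2*E)) = (3 + A)*(1/(2*E)) = (3 + A)/(2*E))
s(3, -2)*14 - 14 = ((½)*(3 + 3)/(-2))*14 - 14 = ((½)*(-½)*6)*14 - 14 = -3/2*14 - 14 = -21 - 14 = -35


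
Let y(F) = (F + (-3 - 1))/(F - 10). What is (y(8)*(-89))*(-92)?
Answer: -16376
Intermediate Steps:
y(F) = (-4 + F)/(-10 + F) (y(F) = (F - 4)/(-10 + F) = (-4 + F)/(-10 + F))
(y(8)*(-89))*(-92) = (((-4 + 8)/(-10 + 8))*(-89))*(-92) = ((4/(-2))*(-89))*(-92) = (-1/2*4*(-89))*(-92) = -2*(-89)*(-92) = 178*(-92) = -16376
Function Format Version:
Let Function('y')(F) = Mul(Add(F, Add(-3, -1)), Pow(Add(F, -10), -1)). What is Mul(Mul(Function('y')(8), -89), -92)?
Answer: -16376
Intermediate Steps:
Function('y')(F) = Mul(Pow(Add(-10, F), -1), Add(-4, F)) (Function('y')(F) = Mul(Add(F, -4), Pow(Add(-10, F), -1)) = Mul(Add(-4, F), Pow(Add(-10, F), -1)) = Mul(Pow(Add(-10, F), -1), Add(-4, F)))
Mul(Mul(Function('y')(8), -89), -92) = Mul(Mul(Mul(Pow(Add(-10, 8), -1), Add(-4, 8)), -89), -92) = Mul(Mul(Mul(Pow(-2, -1), 4), -89), -92) = Mul(Mul(Mul(Rational(-1, 2), 4), -89), -92) = Mul(Mul(-2, -89), -92) = Mul(178, -92) = -16376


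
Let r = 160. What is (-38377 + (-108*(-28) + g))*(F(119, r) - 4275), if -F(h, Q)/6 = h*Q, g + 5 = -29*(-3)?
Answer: 4180142565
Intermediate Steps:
g = 82 (g = -5 - 29*(-3) = -5 + 87 = 82)
F(h, Q) = -6*Q*h (F(h, Q) = -6*h*Q = -6*Q*h)
(-38377 + (-108*(-28) + g))*(F(119, r) - 4275) = (-38377 + (-108*(-28) + 82))*(-6*160*119 - 4275) = (-38377 + (3024 + 82))*(-114240 - 4275) = (-38377 + 3106)*(-118515) = -35271*(-118515) = 4180142565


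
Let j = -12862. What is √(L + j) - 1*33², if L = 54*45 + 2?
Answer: -1089 + I*√10430 ≈ -1089.0 + 102.13*I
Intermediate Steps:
L = 2432 (L = 2430 + 2 = 2432)
√(L + j) - 1*33² = √(2432 - 12862) - 1*33² = √(-10430) - 1*1089 = I*√10430 - 1089 = -1089 + I*√10430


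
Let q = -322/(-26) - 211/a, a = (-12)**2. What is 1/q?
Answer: 1872/20441 ≈ 0.091581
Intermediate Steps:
a = 144
q = 20441/1872 (q = -322/(-26) - 211/144 = -322*(-1/26) - 211*1/144 = 161/13 - 211/144 = 20441/1872 ≈ 10.919)
1/q = 1/(20441/1872) = 1872/20441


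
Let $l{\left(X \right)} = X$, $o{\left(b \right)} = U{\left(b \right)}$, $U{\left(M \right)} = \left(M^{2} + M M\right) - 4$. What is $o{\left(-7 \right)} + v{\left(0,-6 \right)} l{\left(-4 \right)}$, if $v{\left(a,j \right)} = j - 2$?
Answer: $126$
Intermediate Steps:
$v{\left(a,j \right)} = -2 + j$
$U{\left(M \right)} = -4 + 2 M^{2}$ ($U{\left(M \right)} = \left(M^{2} + M^{2}\right) - 4 = 2 M^{2} - 4 = -4 + 2 M^{2}$)
$o{\left(b \right)} = -4 + 2 b^{2}$
$o{\left(-7 \right)} + v{\left(0,-6 \right)} l{\left(-4 \right)} = \left(-4 + 2 \left(-7\right)^{2}\right) + \left(-2 - 6\right) \left(-4\right) = \left(-4 + 2 \cdot 49\right) - -32 = \left(-4 + 98\right) + 32 = 94 + 32 = 126$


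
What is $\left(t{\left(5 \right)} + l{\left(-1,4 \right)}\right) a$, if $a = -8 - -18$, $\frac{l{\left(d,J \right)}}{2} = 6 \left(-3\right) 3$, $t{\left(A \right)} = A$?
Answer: $-1030$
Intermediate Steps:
$l{\left(d,J \right)} = -108$ ($l{\left(d,J \right)} = 2 \cdot 6 \left(-3\right) 3 = 2 \left(\left(-18\right) 3\right) = 2 \left(-54\right) = -108$)
$a = 10$ ($a = -8 + 18 = 10$)
$\left(t{\left(5 \right)} + l{\left(-1,4 \right)}\right) a = \left(5 - 108\right) 10 = \left(-103\right) 10 = -1030$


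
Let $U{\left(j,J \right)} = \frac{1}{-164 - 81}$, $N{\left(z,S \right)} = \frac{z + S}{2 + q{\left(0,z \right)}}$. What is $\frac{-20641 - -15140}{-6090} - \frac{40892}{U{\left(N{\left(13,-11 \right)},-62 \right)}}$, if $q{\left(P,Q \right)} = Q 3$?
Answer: $\frac{61012914101}{6090} \approx 1.0019 \cdot 10^{7}$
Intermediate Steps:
$q{\left(P,Q \right)} = 3 Q$
$N{\left(z,S \right)} = \frac{S + z}{2 + 3 z}$ ($N{\left(z,S \right)} = \frac{z + S}{2 + 3 z} = \frac{S + z}{2 + 3 z}$)
$U{\left(j,J \right)} = - \frac{1}{245}$ ($U{\left(j,J \right)} = \frac{1}{-245} = - \frac{1}{245}$)
$\frac{-20641 - -15140}{-6090} - \frac{40892}{U{\left(N{\left(13,-11 \right)},-62 \right)}} = \frac{-20641 - -15140}{-6090} - \frac{40892}{- \frac{1}{245}} = \left(-20641 + 15140\right) \left(- \frac{1}{6090}\right) - -10018540 = \left(-5501\right) \left(- \frac{1}{6090}\right) + 10018540 = \frac{5501}{6090} + 10018540 = \frac{61012914101}{6090}$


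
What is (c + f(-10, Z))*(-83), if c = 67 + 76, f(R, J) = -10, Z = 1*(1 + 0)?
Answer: -11039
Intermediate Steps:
Z = 1 (Z = 1*1 = 1)
c = 143
(c + f(-10, Z))*(-83) = (143 - 10)*(-83) = 133*(-83) = -11039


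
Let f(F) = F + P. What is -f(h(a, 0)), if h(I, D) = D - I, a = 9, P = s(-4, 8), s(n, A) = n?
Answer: 13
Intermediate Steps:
P = -4
f(F) = -4 + F (f(F) = F - 4 = -4 + F)
-f(h(a, 0)) = -(-4 + (0 - 1*9)) = -(-4 + (0 - 9)) = -(-4 - 9) = -1*(-13) = 13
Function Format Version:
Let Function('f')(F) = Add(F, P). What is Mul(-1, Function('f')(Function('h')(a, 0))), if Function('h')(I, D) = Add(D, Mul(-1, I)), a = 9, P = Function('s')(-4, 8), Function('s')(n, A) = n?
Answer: 13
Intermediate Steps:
P = -4
Function('f')(F) = Add(-4, F) (Function('f')(F) = Add(F, -4) = Add(-4, F))
Mul(-1, Function('f')(Function('h')(a, 0))) = Mul(-1, Add(-4, Add(0, Mul(-1, 9)))) = Mul(-1, Add(-4, Add(0, -9))) = Mul(-1, Add(-4, -9)) = Mul(-1, -13) = 13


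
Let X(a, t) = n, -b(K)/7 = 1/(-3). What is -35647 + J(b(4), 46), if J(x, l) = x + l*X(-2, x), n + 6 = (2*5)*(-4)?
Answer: -113282/3 ≈ -37761.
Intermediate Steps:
n = -46 (n = -6 + (2*5)*(-4) = -6 + 10*(-4) = -6 - 40 = -46)
b(K) = 7/3 (b(K) = -7/(-3) = -7*(-1/3) = 7/3)
X(a, t) = -46
J(x, l) = x - 46*l (J(x, l) = x + l*(-46) = x - 46*l)
-35647 + J(b(4), 46) = -35647 + (7/3 - 46*46) = -35647 + (7/3 - 2116) = -35647 - 6341/3 = -113282/3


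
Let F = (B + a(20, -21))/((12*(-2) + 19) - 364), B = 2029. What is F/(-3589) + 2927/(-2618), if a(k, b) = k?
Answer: -1290327275/1155708246 ≈ -1.1165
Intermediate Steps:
F = -683/123 (F = (2029 + 20)/((12*(-2) + 19) - 364) = 2049/((-24 + 19) - 364) = 2049/(-5 - 364) = 2049/(-369) = 2049*(-1/369) = -683/123 ≈ -5.5528)
F/(-3589) + 2927/(-2618) = -683/123/(-3589) + 2927/(-2618) = -683/123*(-1/3589) + 2927*(-1/2618) = 683/441447 - 2927/2618 = -1290327275/1155708246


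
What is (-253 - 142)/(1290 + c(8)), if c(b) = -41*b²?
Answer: 395/1334 ≈ 0.29610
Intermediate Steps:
(-253 - 142)/(1290 + c(8)) = (-253 - 142)/(1290 - 41*8²) = -395/(1290 - 41*64) = -395/(1290 - 2624) = -395/(-1334) = -395*(-1/1334) = 395/1334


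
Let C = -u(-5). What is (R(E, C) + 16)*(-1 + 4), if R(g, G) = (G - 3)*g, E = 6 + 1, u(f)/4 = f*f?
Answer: -2115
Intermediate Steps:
u(f) = 4*f² (u(f) = 4*(f*f) = 4*f²)
C = -100 (C = -4*(-5)² = -4*25 = -1*100 = -100)
E = 7
R(g, G) = g*(-3 + G) (R(g, G) = (-3 + G)*g = g*(-3 + G))
(R(E, C) + 16)*(-1 + 4) = (7*(-3 - 100) + 16)*(-1 + 4) = (7*(-103) + 16)*3 = (-721 + 16)*3 = -705*3 = -2115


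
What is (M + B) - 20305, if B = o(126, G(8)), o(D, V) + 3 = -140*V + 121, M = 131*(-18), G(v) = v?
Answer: -23665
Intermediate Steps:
M = -2358
o(D, V) = 118 - 140*V (o(D, V) = -3 + (-140*V + 121) = -3 + (121 - 140*V) = 118 - 140*V)
B = -1002 (B = 118 - 140*8 = 118 - 1120 = -1002)
(M + B) - 20305 = (-2358 - 1002) - 20305 = -3360 - 20305 = -23665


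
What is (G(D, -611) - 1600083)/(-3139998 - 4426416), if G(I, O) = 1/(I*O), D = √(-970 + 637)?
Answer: 533361/2522138 - I*√37/513161763894 ≈ 0.21147 - 1.1854e-11*I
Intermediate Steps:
D = 3*I*√37 (D = √(-333) = 3*I*√37 ≈ 18.248*I)
G(I, O) = 1/(I*O)
(G(D, -611) - 1600083)/(-3139998 - 4426416) = (1/((3*I*√37)*(-611)) - 1600083)/(-3139998 - 4426416) = (-I*√37/111*(-1/611) - 1600083)/(-7566414) = (I*√37/67821 - 1600083)*(-1/7566414) = (-1600083 + I*√37/67821)*(-1/7566414) = 533361/2522138 - I*√37/513161763894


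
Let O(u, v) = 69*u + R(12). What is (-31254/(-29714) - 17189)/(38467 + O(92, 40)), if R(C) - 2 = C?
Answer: -255361346/666024453 ≈ -0.38341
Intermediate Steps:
R(C) = 2 + C
O(u, v) = 14 + 69*u (O(u, v) = 69*u + (2 + 12) = 69*u + 14 = 14 + 69*u)
(-31254/(-29714) - 17189)/(38467 + O(92, 40)) = (-31254/(-29714) - 17189)/(38467 + (14 + 69*92)) = (-31254*(-1)/29714 - 17189)/(38467 + (14 + 6348)) = (-1*(-15627/14857) - 17189)/(38467 + 6362) = (15627/14857 - 17189)/44829 = -255361346/14857*1/44829 = -255361346/666024453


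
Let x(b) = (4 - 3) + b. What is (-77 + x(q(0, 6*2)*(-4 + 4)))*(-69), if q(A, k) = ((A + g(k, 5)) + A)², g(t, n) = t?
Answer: 5244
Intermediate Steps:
q(A, k) = (k + 2*A)² (q(A, k) = ((A + k) + A)² = (k + 2*A)²)
x(b) = 1 + b
(-77 + x(q(0, 6*2)*(-4 + 4)))*(-69) = (-77 + (1 + (6*2 + 2*0)²*(-4 + 4)))*(-69) = (-77 + (1 + (12 + 0)²*0))*(-69) = (-77 + (1 + 12²*0))*(-69) = (-77 + (1 + 144*0))*(-69) = (-77 + (1 + 0))*(-69) = (-77 + 1)*(-69) = -76*(-69) = 5244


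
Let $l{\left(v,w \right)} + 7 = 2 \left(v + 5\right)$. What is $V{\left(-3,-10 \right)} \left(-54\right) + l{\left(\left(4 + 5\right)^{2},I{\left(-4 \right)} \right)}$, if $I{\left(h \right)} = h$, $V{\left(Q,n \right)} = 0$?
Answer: $165$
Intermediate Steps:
$l{\left(v,w \right)} = 3 + 2 v$ ($l{\left(v,w \right)} = -7 + 2 \left(v + 5\right) = -7 + 2 \left(5 + v\right) = -7 + \left(10 + 2 v\right) = 3 + 2 v$)
$V{\left(-3,-10 \right)} \left(-54\right) + l{\left(\left(4 + 5\right)^{2},I{\left(-4 \right)} \right)} = 0 \left(-54\right) + \left(3 + 2 \left(4 + 5\right)^{2}\right) = 0 + \left(3 + 2 \cdot 9^{2}\right) = 0 + \left(3 + 2 \cdot 81\right) = 0 + \left(3 + 162\right) = 0 + 165 = 165$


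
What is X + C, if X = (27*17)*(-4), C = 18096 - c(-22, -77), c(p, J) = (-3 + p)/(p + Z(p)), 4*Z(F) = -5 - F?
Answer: 1154360/71 ≈ 16259.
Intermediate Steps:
Z(F) = -5/4 - F/4 (Z(F) = (-5 - F)/4 = -5/4 - F/4)
c(p, J) = (-3 + p)/(-5/4 + 3*p/4) (c(p, J) = (-3 + p)/(p + (-5/4 - p/4)) = (-3 + p)/(-5/4 + 3*p/4))
C = 1284716/71 (C = 18096 - 4*(-3 - 22)/(-5 + 3*(-22)) = 18096 - 4*(-25)/(-5 - 66) = 18096 - 4*(-25)/(-71) = 18096 - 4*(-1)*(-25)/71 = 18096 - 1*100/71 = 18096 - 100/71 = 1284716/71 ≈ 18095.)
X = -1836 (X = 459*(-4) = -1836)
X + C = -1836 + 1284716/71 = 1154360/71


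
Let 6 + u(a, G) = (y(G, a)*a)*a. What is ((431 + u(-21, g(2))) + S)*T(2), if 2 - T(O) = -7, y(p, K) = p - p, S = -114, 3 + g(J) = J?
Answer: 2799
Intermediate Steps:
g(J) = -3 + J
y(p, K) = 0
T(O) = 9 (T(O) = 2 - 1*(-7) = 2 + 7 = 9)
u(a, G) = -6 (u(a, G) = -6 + (0*a)*a = -6 + 0*a = -6 + 0 = -6)
((431 + u(-21, g(2))) + S)*T(2) = ((431 - 6) - 114)*9 = (425 - 114)*9 = 311*9 = 2799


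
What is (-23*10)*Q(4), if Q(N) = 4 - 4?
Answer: 0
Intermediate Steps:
Q(N) = 0
(-23*10)*Q(4) = -23*10*0 = -230*0 = 0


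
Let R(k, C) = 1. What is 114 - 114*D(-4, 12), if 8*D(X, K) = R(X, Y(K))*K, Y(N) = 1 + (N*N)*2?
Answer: -57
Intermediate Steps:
Y(N) = 1 + 2*N² (Y(N) = 1 + N²*2 = 1 + 2*N²)
D(X, K) = K/8 (D(X, K) = (1*K)/8 = K/8)
114 - 114*D(-4, 12) = 114 - 57*12/4 = 114 - 114*3/2 = 114 - 171 = -57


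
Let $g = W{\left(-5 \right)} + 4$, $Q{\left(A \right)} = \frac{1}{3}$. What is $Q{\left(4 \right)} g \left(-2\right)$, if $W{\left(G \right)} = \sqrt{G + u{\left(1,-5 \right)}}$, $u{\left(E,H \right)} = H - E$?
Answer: $- \frac{8}{3} - \frac{2 i \sqrt{11}}{3} \approx -2.6667 - 2.2111 i$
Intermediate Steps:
$Q{\left(A \right)} = \frac{1}{3}$
$W{\left(G \right)} = \sqrt{-6 + G}$ ($W{\left(G \right)} = \sqrt{G - 6} = \sqrt{-6 + G}$)
$g = 4 + i \sqrt{11}$ ($g = \sqrt{-6 - 5} + 4 = \sqrt{-11} + 4 = i \sqrt{11} + 4 = 4 + i \sqrt{11} \approx 4.0 + 3.3166 i$)
$Q{\left(4 \right)} g \left(-2\right) = \frac{4 + i \sqrt{11}}{3} \left(-2\right) = \left(\frac{4}{3} + \frac{i \sqrt{11}}{3}\right) \left(-2\right) = - \frac{8}{3} - \frac{2 i \sqrt{11}}{3}$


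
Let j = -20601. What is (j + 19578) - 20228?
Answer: -21251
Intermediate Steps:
(j + 19578) - 20228 = (-20601 + 19578) - 20228 = -1023 - 20228 = -21251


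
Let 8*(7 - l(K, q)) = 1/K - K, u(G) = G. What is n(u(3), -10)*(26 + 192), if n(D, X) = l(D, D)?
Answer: 4796/3 ≈ 1598.7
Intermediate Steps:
l(K, q) = 7 - 1/(8*K) + K/8 (l(K, q) = 7 - (1/K - K)/8 = 7 + (-1/(8*K) + K/8) = 7 - 1/(8*K) + K/8)
n(D, X) = (-1 + D*(56 + D))/(8*D)
n(u(3), -10)*(26 + 192) = ((⅛)*(-1 + 3*(56 + 3))/3)*(26 + 192) = ((⅛)*(⅓)*(-1 + 3*59))*218 = ((⅛)*(⅓)*(-1 + 177))*218 = ((⅛)*(⅓)*176)*218 = (22/3)*218 = 4796/3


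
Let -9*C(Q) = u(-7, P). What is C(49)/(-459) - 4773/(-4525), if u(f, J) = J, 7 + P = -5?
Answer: 6554321/6230925 ≈ 1.0519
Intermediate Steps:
P = -12 (P = -7 - 5 = -12)
C(Q) = 4/3 (C(Q) = -⅑*(-12) = 4/3)
C(49)/(-459) - 4773/(-4525) = (4/3)/(-459) - 4773/(-4525) = (4/3)*(-1/459) - 4773*(-1/4525) = -4/1377 + 4773/4525 = 6554321/6230925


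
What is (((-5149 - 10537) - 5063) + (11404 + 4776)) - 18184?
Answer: -22753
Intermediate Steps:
(((-5149 - 10537) - 5063) + (11404 + 4776)) - 18184 = ((-15686 - 5063) + 16180) - 18184 = (-20749 + 16180) - 18184 = -4569 - 18184 = -22753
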